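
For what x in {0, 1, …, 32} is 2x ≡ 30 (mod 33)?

2⁻¹ ≡ 17 (mod 33) because 2·17 = 34 = 1·33 + 1.
So x ≡ 17·30 = 510 ≡ 15 (mod 33).
Check: 2·15 = 30 = 0·33 + 30.

15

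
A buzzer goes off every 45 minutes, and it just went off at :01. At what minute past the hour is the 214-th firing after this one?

31

214·45 = 9630.
9630 = 160·60 + 30, so 9630 mod 60 = 30.
(1 + 30) mod 60 = 31.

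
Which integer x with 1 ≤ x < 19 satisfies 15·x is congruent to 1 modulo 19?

19 = 1·15 + 4
15 = 3·4 + 3
4 = 1·3 + 1
3 = 3·1 + 0
Back-substituting gives 15·14 ≡ 1 (mod 19).

14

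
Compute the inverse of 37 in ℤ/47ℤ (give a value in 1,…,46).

37·14 = 518 = 11·47 + 1, so 37⁻¹ ≡ 14 (mod 47).

14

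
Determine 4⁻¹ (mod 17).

17 = 4·4 + 1
4 = 4·1 + 0
Back-substituting gives 4·13 ≡ 1 (mod 17).

13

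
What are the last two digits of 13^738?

Successive squares of 13 mod 100: 13^1≡13, 13^2≡69, 13^4≡61, 13^8≡21, 13^16≡41, 13^32≡81, 13^64≡61, 13^128≡21, 13^256≡41, 13^512≡81.
Since 738 = 2 + 32 + 64 + 128 + 512 in binary, 13^738 ≡ 69·81·61·21·81 ≡ 29 (mod 100).

29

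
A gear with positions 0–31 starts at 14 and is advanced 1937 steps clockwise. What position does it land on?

1937 mod 32 = 17 (since 60·32 = 1920).
(14 + 17) mod 32 = 31.

31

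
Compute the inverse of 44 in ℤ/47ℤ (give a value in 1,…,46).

31

44·31 = 1364 = 29·47 + 1, so 44⁻¹ ≡ 31 (mod 47).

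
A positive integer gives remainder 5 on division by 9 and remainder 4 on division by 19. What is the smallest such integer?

x ≡ 5 (mod 9) gives x ∈ {5, 14, 23}.
The first of these with x mod 19 = 4 is 23.

23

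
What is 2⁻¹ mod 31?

16

31 = 15·2 + 1
2 = 2·1 + 0
Back-substituting gives 2·16 ≡ 1 (mod 31).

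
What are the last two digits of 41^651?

41

Square-and-reduce mod 100: 41^1≡41, 41^2≡81, 41^4≡61, 41^8≡21, 41^16≡41, 41^32≡81, 41^64≡61, 41^128≡21, 41^256≡41, 41^512≡81.
Since 651 = 1 + 2 + 8 + 128 + 512 in binary, 41^651 ≡ 41·81·21·21·81 ≡ 41 (mod 100).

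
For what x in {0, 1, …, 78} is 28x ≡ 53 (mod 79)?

16

28⁻¹ ≡ 48 (mod 79) because 28·48 = 1344 = 17·79 + 1.
So x ≡ 48·53 = 2544 ≡ 16 (mod 79).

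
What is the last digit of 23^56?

1

Last digits of 3^n: 3, 9, 7, 1 (period 4).
56 leaves remainder 0 on division by 4, so 23^56 ends in 1.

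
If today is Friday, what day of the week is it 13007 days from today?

Dividing 13007 by 7 gives quotient 1858 and remainder 1.
Friday + 1 day → Saturday.

Saturday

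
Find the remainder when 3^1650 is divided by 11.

By repeated squaring mod 11: 3^1≡3, 3^2≡9, 3^4≡4, 3^8≡5, 3^16≡3, 3^32≡9, 3^64≡4, 3^128≡5, 3^256≡3, 3^512≡9, 3^1024≡4.
1650 = 2 + 16 + 32 + 64 + 512 + 1024, so 3^1650 ≡ 9·3·9·4·9·4 ≡ 1 (mod 11).

1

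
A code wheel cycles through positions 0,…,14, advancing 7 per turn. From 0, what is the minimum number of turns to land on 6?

3

7⁻¹ ≡ 13 (mod 15) because 7·13 = 91 = 6·15 + 1.
So x ≡ 13·6 = 78 ≡ 3 (mod 15).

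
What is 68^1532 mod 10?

6

The units digit of 68^n cycles with period 4: 8, 4, 2, 6, …
1532 leaves remainder 0 on division by 4, so 68^1532 ends in 6.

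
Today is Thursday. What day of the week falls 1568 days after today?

Thursday

Dividing 1568 by 7 gives quotient 224 and remainder 0.
Thursday + 0 days → Thursday.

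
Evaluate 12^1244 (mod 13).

1

Successive squares of 12 mod 13: 12^1≡12, 12^2≡1, 12^4≡1, 12^8≡1, 12^16≡1, 12^32≡1, 12^64≡1, 12^128≡1, 12^256≡1, 12^512≡1, 12^1024≡1.
1244 = 4 + 8 + 16 + 64 + 128 + 1024, so 12^1244 ≡ 1·1·1·1·1·1 ≡ 1 (mod 13).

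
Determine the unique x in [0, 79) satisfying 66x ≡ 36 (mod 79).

58

66⁻¹ ≡ 6 (mod 79) because 66·6 = 396 = 5·79 + 1.
So x ≡ 6·36 = 216 ≡ 58 (mod 79).
Check: 66·58 = 3828 = 48·79 + 36.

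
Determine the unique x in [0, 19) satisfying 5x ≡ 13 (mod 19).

14

5⁻¹ ≡ 4 (mod 19) because 5·4 = 20 = 1·19 + 1.
Multiplying both sides by 4: x ≡ 4·13 = 52 ≡ 14 (mod 19).
Check: 5·14 = 70 = 3·19 + 13.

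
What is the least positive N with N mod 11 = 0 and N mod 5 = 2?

22

x ≡ 2 (mod 5) gives x ∈ {2, 7, 12, 17, 22}.
The first of these with x mod 11 = 0 is 22.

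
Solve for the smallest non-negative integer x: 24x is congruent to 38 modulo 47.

The inverse of 24 mod 47 is 2 (since 24·2 = 48 ≡ 1).
So x ≡ 2·38 = 76 ≡ 29 (mod 47).
Check: 24·29 = 696 = 14·47 + 38.

29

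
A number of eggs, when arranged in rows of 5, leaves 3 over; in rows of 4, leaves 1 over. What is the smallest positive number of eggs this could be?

Since 4·4 ≡ 1 (mod 5), take x = 1 + 4·((3−1)·4 mod 5) = 1 + 4·3 = 13.
Check: 13 mod 5 = 3, 13 mod 4 = 1.

13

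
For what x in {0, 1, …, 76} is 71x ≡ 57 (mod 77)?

29

71⁻¹ ≡ 64 (mod 77) because 71·64 = 4544 = 59·77 + 1.
So x ≡ 64·57 = 3648 ≡ 29 (mod 77).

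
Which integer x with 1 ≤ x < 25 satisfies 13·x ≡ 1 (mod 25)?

25 = 1·13 + 12
13 = 1·12 + 1
12 = 12·1 + 0
Back-substituting gives 13·2 ≡ 1 (mod 25).

2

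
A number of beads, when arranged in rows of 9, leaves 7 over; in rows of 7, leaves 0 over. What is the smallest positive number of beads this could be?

x ≡ 0 (mod 7) gives x ∈ {0, 7}.
The first of these with x mod 9 = 7 is 7.

7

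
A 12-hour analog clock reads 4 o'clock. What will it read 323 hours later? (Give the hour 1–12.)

3

323 mod 12 = 11 (since 26·12 = 312).
4 + 11 → 3 on a 12-hour dial.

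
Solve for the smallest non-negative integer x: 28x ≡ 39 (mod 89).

30

28⁻¹ ≡ 35 (mod 89) because 28·35 = 980 = 11·89 + 1.
So x ≡ 35·39 = 1365 ≡ 30 (mod 89).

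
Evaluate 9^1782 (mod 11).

4

Square-and-reduce mod 11: 9^1≡9, 9^2≡4, 9^4≡5, 9^8≡3, 9^16≡9, 9^32≡4, 9^64≡5, 9^128≡3, 9^256≡9, 9^512≡4, 9^1024≡5.
1782 = 2 + 4 + 16 + 32 + 64 + 128 + 512 + 1024, so 9^1782 ≡ 4·5·9·4·5·3·4·5 ≡ 4 (mod 11).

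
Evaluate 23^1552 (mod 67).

23

By repeated squaring mod 67: 23^1≡23, 23^2≡60, 23^4≡49, 23^8≡56, 23^16≡54, 23^32≡35, 23^64≡19, 23^128≡26, 23^256≡6, 23^512≡36, 23^1024≡23.
1552 = 16 + 512 + 1024, so 23^1552 ≡ 54·36·23 ≡ 23 (mod 67).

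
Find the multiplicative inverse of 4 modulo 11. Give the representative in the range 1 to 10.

4·3 = 12 = 1·11 + 1, so 4⁻¹ ≡ 3 (mod 11).

3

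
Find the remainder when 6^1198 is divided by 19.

6

Successive squares of 6 mod 19: 6^1≡6, 6^2≡17, 6^4≡4, 6^8≡16, 6^16≡9, 6^32≡5, 6^64≡6, 6^128≡17, 6^256≡4, 6^512≡16, 6^1024≡9.
1198 = 2 + 4 + 8 + 32 + 128 + 1024, so 6^1198 ≡ 17·4·16·5·17·9 ≡ 6 (mod 19).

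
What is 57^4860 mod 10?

1

Last digits of 7^n: 7, 9, 3, 1 (period 4).
4860 leaves remainder 0 on division by 4, so 57^4860 ends in 1.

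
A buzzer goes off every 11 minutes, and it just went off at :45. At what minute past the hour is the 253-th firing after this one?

8

253·11 = 2783.
2783 mod 60 = 23 (since 46·60 = 2760).
(45 + 23) mod 60 = 8.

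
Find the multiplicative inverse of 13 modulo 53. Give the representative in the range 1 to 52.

49

53 = 4·13 + 1
13 = 13·1 + 0
Back-substituting gives 13·49 ≡ 1 (mod 53).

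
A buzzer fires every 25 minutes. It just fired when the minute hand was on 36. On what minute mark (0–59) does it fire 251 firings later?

11

251·25 = 6275.
6275 − 104·60 = 35, so 6275 ≡ 35 (mod 60).
(36 + 35) mod 60 = 11.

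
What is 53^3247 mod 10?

7

The units digit of 53^n cycles with period 4: 3, 9, 7, 1, …
3247 leaves remainder 3 on division by 4, so 53^3247 ends in 7.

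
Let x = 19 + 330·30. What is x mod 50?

330·30 = 9900.
9900 mod 50 = 0 (since 198·50 = 9900).
(19 + 0) mod 50 = 19.

19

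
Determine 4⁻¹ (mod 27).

7

27 = 6·4 + 3
4 = 1·3 + 1
3 = 3·1 + 0
Back-substituting gives 4·7 ≡ 1 (mod 27).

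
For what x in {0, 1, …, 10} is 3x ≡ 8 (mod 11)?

10

The inverse of 3 mod 11 is 4 (since 3·4 = 12 ≡ 1).
So x ≡ 4·8 = 32 ≡ 10 (mod 11).
Check: 3·10 = 30 = 2·11 + 8.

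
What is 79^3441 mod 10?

9

Last digits of 9^n: 9, 1 (period 2).
3441 leaves remainder 1 on division by 2, so 79^3441 ends in 9.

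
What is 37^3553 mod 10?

The units digit of 37^n cycles with period 4: 7, 9, 3, 1, …
3553 mod 4 = 1, so the last digit matches 7^1 = 7.

7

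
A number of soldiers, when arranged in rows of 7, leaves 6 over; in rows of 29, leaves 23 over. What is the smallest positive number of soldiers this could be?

139

x ≡ 6 (mod 7) gives x ∈ {6, 13, 20, 27, 34, 41, 48, 55, …}.
The first of these with x mod 29 = 23 is 139.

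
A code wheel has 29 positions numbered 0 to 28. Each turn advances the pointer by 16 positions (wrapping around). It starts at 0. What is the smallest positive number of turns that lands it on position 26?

The inverse of 16 mod 29 is 20 (since 16·20 = 320 ≡ 1).
So x ≡ 20·26 = 520 ≡ 27 (mod 29).
Check: 16·27 = 432 = 14·29 + 26.

27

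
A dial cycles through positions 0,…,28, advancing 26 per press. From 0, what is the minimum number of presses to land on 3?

28

The inverse of 26 mod 29 is 19 (since 26·19 = 494 ≡ 1).
Multiplying both sides by 19: x ≡ 19·3 = 57 ≡ 28 (mod 29).
Check: 26·28 = 728 = 25·29 + 3.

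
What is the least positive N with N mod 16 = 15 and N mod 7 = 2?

Since 7·7 ≡ 1 (mod 16), take x = 2 + 7·((15−2)·7 mod 16) = 2 + 7·11 = 79.
Check: 79 mod 16 = 15, 79 mod 7 = 2.

79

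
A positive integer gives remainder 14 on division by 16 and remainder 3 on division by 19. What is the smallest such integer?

Since 19·11 ≡ 1 (mod 16), take x = 3 + 19·((14−3)·11 mod 16) = 3 + 19·9 = 174.
Check: 174 mod 16 = 14, 174 mod 19 = 3.

174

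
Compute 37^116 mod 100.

41

By repeated squaring mod 100: 37^1≡37, 37^2≡69, 37^4≡61, 37^8≡21, 37^16≡41, 37^32≡81, 37^64≡61.
Since 116 = 4 + 16 + 32 + 64 in binary, 37^116 ≡ 61·41·81·61 ≡ 41 (mod 100).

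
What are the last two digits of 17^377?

By repeated squaring mod 100: 17^1≡17, 17^2≡89, 17^4≡21, 17^8≡41, 17^16≡81, 17^32≡61, 17^64≡21, 17^128≡41, 17^256≡81.
Since 377 = 1 + 8 + 16 + 32 + 64 + 256 in binary, 17^377 ≡ 17·41·81·61·21·81 ≡ 77 (mod 100).

77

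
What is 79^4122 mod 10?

1

Powers of 9 mod 10 repeat with period 2: 9, 1.
4122 mod 2 = 0, so the last digit matches 9^2 = 1.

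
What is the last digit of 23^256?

The units digit of 23^n cycles with period 4: 3, 9, 7, 1, …
256 leaves remainder 0 on division by 4, so 23^256 ends in 1.

1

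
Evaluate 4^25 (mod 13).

4

Successive squares of 4 mod 13: 4^1≡4, 4^2≡3, 4^4≡9, 4^8≡3, 4^16≡9.
Since 25 = 1 + 8 + 16 in binary, 4^25 ≡ 4·3·9 ≡ 4 (mod 13).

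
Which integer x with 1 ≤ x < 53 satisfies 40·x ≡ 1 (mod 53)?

4

53 = 1·40 + 13
40 = 3·13 + 1
13 = 13·1 + 0
Back-substituting gives 40·4 ≡ 1 (mod 53).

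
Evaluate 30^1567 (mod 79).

By repeated squaring mod 79: 30^1≡30, 30^2≡31, 30^4≡13, 30^8≡11, 30^16≡42, 30^32≡26, 30^64≡44, 30^128≡40, 30^256≡20, 30^512≡5, 30^1024≡25.
1567 = 1 + 2 + 4 + 8 + 16 + 512 + 1024, so 30^1567 ≡ 30·31·13·11·42·5·25 ≡ 3 (mod 79).

3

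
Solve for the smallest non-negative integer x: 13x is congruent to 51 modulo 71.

13⁻¹ ≡ 11 (mod 71) because 13·11 = 143 = 2·71 + 1.
Multiplying both sides by 11: x ≡ 11·51 = 561 ≡ 64 (mod 71).

64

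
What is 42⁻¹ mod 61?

16

42·16 = 672 = 11·61 + 1, so 42⁻¹ ≡ 16 (mod 61).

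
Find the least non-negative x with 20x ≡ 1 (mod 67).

20⁻¹ ≡ 57 (mod 67) because 20·57 = 1140 = 17·67 + 1.
So x ≡ 57·1 = 57 ≡ 57 (mod 67).

57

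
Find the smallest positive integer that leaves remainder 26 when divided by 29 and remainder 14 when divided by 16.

x ≡ 14 (mod 16) gives x ∈ {14, 30, 46, 62, 78, 94, 110, 126, …}.
The first of these with x mod 29 = 26 is 142.

142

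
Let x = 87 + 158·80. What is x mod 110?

158·80 = 12640.
12640 mod 110 = 100 (since 114·110 = 12540).
(87 + 100) mod 110 = 77.

77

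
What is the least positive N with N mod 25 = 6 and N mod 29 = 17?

481

Since 29·19 ≡ 1 (mod 25), take x = 17 + 29·((6−17)·19 mod 25) = 17 + 29·16 = 481.
Check: 481 mod 25 = 6, 481 mod 29 = 17.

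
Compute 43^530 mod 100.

49

By repeated squaring mod 100: 43^1≡43, 43^2≡49, 43^4≡1, 43^8≡1, 43^16≡1, 43^32≡1, 43^64≡1, 43^128≡1, 43^256≡1, 43^512≡1.
530 = 2 + 16 + 512, so 43^530 ≡ 49·1·1 ≡ 49 (mod 100).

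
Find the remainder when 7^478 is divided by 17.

8

Square-and-reduce mod 17: 7^1≡7, 7^2≡15, 7^4≡4, 7^8≡16, 7^16≡1, 7^32≡1, 7^64≡1, 7^128≡1, 7^256≡1.
478 = 2 + 4 + 8 + 16 + 64 + 128 + 256, so 7^478 ≡ 15·4·16·1·1·1·1 ≡ 8 (mod 17).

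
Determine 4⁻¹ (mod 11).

3

11 = 2·4 + 3
4 = 1·3 + 1
3 = 3·1 + 0
Back-substituting gives 4·3 ≡ 1 (mod 11).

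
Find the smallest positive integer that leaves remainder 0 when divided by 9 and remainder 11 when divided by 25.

x ≡ 0 (mod 9) gives x ∈ {0, 9, 18, 27, 36}.
The first of these with x mod 25 = 11 is 36.

36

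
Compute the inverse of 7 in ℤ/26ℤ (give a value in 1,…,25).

15

26 = 3·7 + 5
7 = 1·5 + 2
5 = 2·2 + 1
2 = 2·1 + 0
Back-substituting gives 7·15 ≡ 1 (mod 26).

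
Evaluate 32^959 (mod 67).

Square-and-reduce mod 67: 32^1≡32, 32^2≡19, 32^4≡26, 32^8≡6, 32^16≡36, 32^32≡23, 32^64≡60, 32^128≡49, 32^256≡56, 32^512≡54.
959 = 1 + 2 + 4 + 8 + 16 + 32 + 128 + 256 + 512, so 32^959 ≡ 32·19·26·6·36·23·49·56·54 ≡ 48 (mod 67).

48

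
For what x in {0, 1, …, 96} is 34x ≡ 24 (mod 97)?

92

The inverse of 34 mod 97 is 20 (since 34·20 = 680 ≡ 1).
So x ≡ 20·24 = 480 ≡ 92 (mod 97).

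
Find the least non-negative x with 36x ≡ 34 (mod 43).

32

36⁻¹ ≡ 6 (mod 43) because 36·6 = 216 = 5·43 + 1.
Multiplying both sides by 6: x ≡ 6·34 = 204 ≡ 32 (mod 43).
Check: 36·32 = 1152 = 26·43 + 34.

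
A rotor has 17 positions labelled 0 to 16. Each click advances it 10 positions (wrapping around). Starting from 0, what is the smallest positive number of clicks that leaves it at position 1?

10·12 = 120 = 7·17 + 1, so 10⁻¹ ≡ 12 (mod 17).

12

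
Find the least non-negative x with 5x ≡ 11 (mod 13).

5⁻¹ ≡ 8 (mod 13) because 5·8 = 40 = 3·13 + 1.
So x ≡ 8·11 = 88 ≡ 10 (mod 13).
Check: 5·10 = 50 = 3·13 + 11.

10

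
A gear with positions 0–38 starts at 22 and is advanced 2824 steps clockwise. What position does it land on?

38

2824 = 72·39 + 16, so 2824 mod 39 = 16.
(22 + 16) mod 39 = 38.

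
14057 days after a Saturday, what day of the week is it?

Sunday

14057 − 2008·7 = 1, so 14057 ≡ 1 (mod 7).
Saturday + 1 day → Sunday.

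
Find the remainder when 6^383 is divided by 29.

4

Successive squares of 6 mod 29: 6^1≡6, 6^2≡7, 6^4≡20, 6^8≡23, 6^16≡7, 6^32≡20, 6^64≡23, 6^128≡7, 6^256≡20.
Since 383 = 1 + 2 + 4 + 8 + 16 + 32 + 64 + 256 in binary, 6^383 ≡ 6·7·20·23·7·20·23·20 ≡ 4 (mod 29).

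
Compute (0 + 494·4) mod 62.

54

494·4 = 1976.
1976 mod 62 = 54 (since 31·62 = 1922).
(0 + 54) mod 62 = 54.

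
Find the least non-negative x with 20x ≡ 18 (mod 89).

The inverse of 20 mod 89 is 49 (since 20·49 = 980 ≡ 1).
Multiplying both sides by 49: x ≡ 49·18 = 882 ≡ 81 (mod 89).

81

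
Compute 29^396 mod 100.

21

Square-and-reduce mod 100: 29^1≡29, 29^2≡41, 29^4≡81, 29^8≡61, 29^16≡21, 29^32≡41, 29^64≡81, 29^128≡61, 29^256≡21.
396 = 4 + 8 + 128 + 256, so 29^396 ≡ 81·61·61·21 ≡ 21 (mod 100).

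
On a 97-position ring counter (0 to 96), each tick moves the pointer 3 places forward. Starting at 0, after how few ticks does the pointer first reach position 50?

The inverse of 3 mod 97 is 65 (since 3·65 = 195 ≡ 1).
So x ≡ 65·50 = 3250 ≡ 49 (mod 97).

49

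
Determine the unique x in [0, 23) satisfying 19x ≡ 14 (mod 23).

8

The inverse of 19 mod 23 is 17 (since 19·17 = 323 ≡ 1).
Multiplying both sides by 17: x ≡ 17·14 = 238 ≡ 8 (mod 23).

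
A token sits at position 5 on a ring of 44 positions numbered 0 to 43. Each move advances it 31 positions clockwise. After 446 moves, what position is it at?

446·31 = 13826.
13826 − 314·44 = 10, so 13826 ≡ 10 (mod 44).
(5 + 10) mod 44 = 15.

15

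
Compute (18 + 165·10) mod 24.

12

165·10 = 1650.
Dividing 1650 by 24 gives quotient 68 and remainder 18.
(18 + 18) mod 24 = 12.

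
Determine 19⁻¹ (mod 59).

28

19·28 = 532 = 9·59 + 1, so 19⁻¹ ≡ 28 (mod 59).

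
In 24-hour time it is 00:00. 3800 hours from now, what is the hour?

Dividing 3800 by 24 gives quotient 158 and remainder 8.
(0 + 8) mod 24 = 8.

8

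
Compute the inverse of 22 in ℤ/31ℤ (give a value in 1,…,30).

24

31 = 1·22 + 9
22 = 2·9 + 4
9 = 2·4 + 1
4 = 4·1 + 0
Back-substituting gives 22·24 ≡ 1 (mod 31).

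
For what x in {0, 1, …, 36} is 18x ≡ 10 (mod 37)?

17

The inverse of 18 mod 37 is 35 (since 18·35 = 630 ≡ 1).
So x ≡ 35·10 = 350 ≡ 17 (mod 37).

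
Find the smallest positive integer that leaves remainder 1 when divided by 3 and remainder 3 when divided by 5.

x ≡ 1 (mod 3) gives x ∈ {1, 4, 7, 10, 13}.
The first of these with x mod 5 = 3 is 13.

13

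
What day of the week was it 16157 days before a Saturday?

Friday

Dividing 16157 by 7 gives quotient 2308 and remainder 1.
Saturday − 1 day → Friday.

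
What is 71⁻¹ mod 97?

41

71·41 = 2911 = 30·97 + 1, so 71⁻¹ ≡ 41 (mod 97).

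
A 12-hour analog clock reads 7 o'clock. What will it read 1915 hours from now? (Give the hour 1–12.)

Dividing 1915 by 12 gives quotient 159 and remainder 7.
7 + 7 → 2 on a 12-hour dial.

2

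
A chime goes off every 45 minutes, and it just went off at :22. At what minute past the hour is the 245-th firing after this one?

7

245·45 = 11025.
Dividing 11025 by 60 gives quotient 183 and remainder 45.
(22 + 45) mod 60 = 7.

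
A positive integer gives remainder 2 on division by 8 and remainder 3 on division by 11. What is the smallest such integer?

x ≡ 2 (mod 8) gives x ∈ {2, 10, 18, 26, 34, 42, 50, 58}.
The first of these with x mod 11 = 3 is 58.

58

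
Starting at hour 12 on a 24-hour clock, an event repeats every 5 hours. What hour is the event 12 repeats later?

12·5 = 60.
Dividing 60 by 24 gives quotient 2 and remainder 12.
(12 + 12) mod 24 = 0.

0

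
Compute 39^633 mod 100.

Square-and-reduce mod 100: 39^1≡39, 39^2≡21, 39^4≡41, 39^8≡81, 39^16≡61, 39^32≡21, 39^64≡41, 39^128≡81, 39^256≡61, 39^512≡21.
633 = 1 + 8 + 16 + 32 + 64 + 512, so 39^633 ≡ 39·81·61·21·41·21 ≡ 19 (mod 100).

19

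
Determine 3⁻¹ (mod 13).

3·9 = 27 = 2·13 + 1, so 3⁻¹ ≡ 9 (mod 13).

9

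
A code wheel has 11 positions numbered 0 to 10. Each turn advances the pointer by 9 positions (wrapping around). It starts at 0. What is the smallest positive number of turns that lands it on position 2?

10

9⁻¹ ≡ 5 (mod 11) because 9·5 = 45 = 4·11 + 1.
So x ≡ 5·2 = 10 ≡ 10 (mod 11).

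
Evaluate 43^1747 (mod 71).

60

Successive squares of 43 mod 71: 43^1≡43, 43^2≡3, 43^4≡9, 43^8≡10, 43^16≡29, 43^32≡60, 43^64≡50, 43^128≡15, 43^256≡12, 43^512≡2, 43^1024≡4.
1747 = 1 + 2 + 16 + 64 + 128 + 512 + 1024, so 43^1747 ≡ 43·3·29·50·15·2·4 ≡ 60 (mod 71).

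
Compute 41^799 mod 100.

61

Square-and-reduce mod 100: 41^1≡41, 41^2≡81, 41^4≡61, 41^8≡21, 41^16≡41, 41^32≡81, 41^64≡61, 41^128≡21, 41^256≡41, 41^512≡81.
799 = 1 + 2 + 4 + 8 + 16 + 256 + 512, so 41^799 ≡ 41·81·61·21·41·41·81 ≡ 61 (mod 100).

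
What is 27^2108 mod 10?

1

Powers of 7 mod 10 repeat with period 4: 7, 9, 3, 1.
2108 leaves remainder 0 on division by 4, so 27^2108 ends in 1.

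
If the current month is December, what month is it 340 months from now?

April

340 = 28·12 + 4, so 340 mod 12 = 4.
December + 4 months → April.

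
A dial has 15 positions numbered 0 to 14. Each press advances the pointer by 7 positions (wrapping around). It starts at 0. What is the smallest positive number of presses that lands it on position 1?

13

The inverse of 7 mod 15 is 13 (since 7·13 = 91 ≡ 1).
So x ≡ 13·1 = 13 ≡ 13 (mod 15).
Check: 7·13 = 91 = 6·15 + 1.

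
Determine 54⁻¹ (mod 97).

97 = 1·54 + 43
54 = 1·43 + 11
43 = 3·11 + 10
11 = 1·10 + 1
10 = 10·1 + 0
Back-substituting gives 54·9 ≡ 1 (mod 97).

9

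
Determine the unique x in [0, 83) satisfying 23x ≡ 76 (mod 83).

43

The inverse of 23 mod 83 is 65 (since 23·65 = 1495 ≡ 1).
Multiplying both sides by 65: x ≡ 65·76 = 4940 ≡ 43 (mod 83).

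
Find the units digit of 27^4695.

3

Last digits of 7^n: 7, 9, 3, 1 (period 4).
4695 leaves remainder 3 on division by 4, so 27^4695 ends in 3.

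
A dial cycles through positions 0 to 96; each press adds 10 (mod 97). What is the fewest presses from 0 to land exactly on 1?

68

97 = 9·10 + 7
10 = 1·7 + 3
7 = 2·3 + 1
3 = 3·1 + 0
Back-substituting gives 10·68 ≡ 1 (mod 97).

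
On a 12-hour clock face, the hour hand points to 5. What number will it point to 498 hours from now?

11

498 = 41·12 + 6, so 498 mod 12 = 6.
5 + 6 → 11 on a 12-hour dial.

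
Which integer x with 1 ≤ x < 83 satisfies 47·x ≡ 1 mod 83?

47·53 = 2491 = 30·83 + 1, so 47⁻¹ ≡ 53 (mod 83).

53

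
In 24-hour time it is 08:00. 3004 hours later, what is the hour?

12

3004 − 125·24 = 4, so 3004 ≡ 4 (mod 24).
(8 + 4) mod 24 = 12.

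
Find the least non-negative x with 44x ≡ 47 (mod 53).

The inverse of 44 mod 53 is 47 (since 44·47 = 2068 ≡ 1).
Multiplying both sides by 47: x ≡ 47·47 = 2209 ≡ 36 (mod 53).

36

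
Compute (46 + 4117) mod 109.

4117 mod 109 = 84 (since 37·109 = 4033).
(46 + 84) mod 109 = 21.

21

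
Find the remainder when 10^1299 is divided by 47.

22

Successive squares of 10 mod 47: 10^1≡10, 10^2≡6, 10^4≡36, 10^8≡27, 10^16≡24, 10^32≡12, 10^64≡3, 10^128≡9, 10^256≡34, 10^512≡28, 10^1024≡32.
1299 = 1 + 2 + 16 + 256 + 1024, so 10^1299 ≡ 10·6·24·34·32 ≡ 22 (mod 47).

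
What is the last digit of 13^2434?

Powers of 3 mod 10 repeat with period 4: 3, 9, 7, 1.
2434 mod 4 = 2, so the last digit matches 3^2 = 9.

9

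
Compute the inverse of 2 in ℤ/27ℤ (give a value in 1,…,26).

27 = 13·2 + 1
2 = 2·1 + 0
Back-substituting gives 2·14 ≡ 1 (mod 27).

14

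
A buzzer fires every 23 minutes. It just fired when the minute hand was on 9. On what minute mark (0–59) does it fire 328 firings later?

53

328·23 = 7544.
7544 = 125·60 + 44, so 7544 mod 60 = 44.
(9 + 44) mod 60 = 53.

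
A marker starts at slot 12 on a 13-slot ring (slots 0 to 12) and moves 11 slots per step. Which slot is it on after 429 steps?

12

429·11 = 4719.
4719 = 363·13 + 0, so 4719 mod 13 = 0.
(12 + 0) mod 13 = 12.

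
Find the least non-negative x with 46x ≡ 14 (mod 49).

The inverse of 46 mod 49 is 16 (since 46·16 = 736 ≡ 1).
Multiplying both sides by 16: x ≡ 16·14 = 224 ≡ 28 (mod 49).

28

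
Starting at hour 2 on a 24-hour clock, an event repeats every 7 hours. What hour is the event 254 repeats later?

4

254·7 = 1778.
1778 = 74·24 + 2, so 1778 mod 24 = 2.
(2 + 2) mod 24 = 4.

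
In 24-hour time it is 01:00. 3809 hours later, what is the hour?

Dividing 3809 by 24 gives quotient 158 and remainder 17.
(1 + 17) mod 24 = 18.

18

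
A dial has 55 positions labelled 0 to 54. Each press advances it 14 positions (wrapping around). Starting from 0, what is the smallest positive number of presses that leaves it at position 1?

4

14·4 = 56 = 1·55 + 1, so 14⁻¹ ≡ 4 (mod 55).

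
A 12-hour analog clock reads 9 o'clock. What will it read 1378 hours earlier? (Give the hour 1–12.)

Dividing 1378 by 12 gives quotient 114 and remainder 10.
9 − 10 → 11 on a 12-hour dial.

11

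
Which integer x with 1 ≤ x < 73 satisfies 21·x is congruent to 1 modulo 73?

7

73 = 3·21 + 10
21 = 2·10 + 1
10 = 10·1 + 0
Back-substituting gives 21·7 ≡ 1 (mod 73).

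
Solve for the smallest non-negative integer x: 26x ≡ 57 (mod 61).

The inverse of 26 mod 61 is 54 (since 26·54 = 1404 ≡ 1).
So x ≡ 54·57 = 3078 ≡ 28 (mod 61).
Check: 26·28 = 728 = 11·61 + 57.

28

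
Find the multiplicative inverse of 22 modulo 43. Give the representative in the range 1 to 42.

2

22·2 = 44 = 1·43 + 1, so 22⁻¹ ≡ 2 (mod 43).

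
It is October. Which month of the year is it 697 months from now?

November

Dividing 697 by 12 gives quotient 58 and remainder 1.
October + 1 month → November.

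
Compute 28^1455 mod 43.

By repeated squaring mod 43: 28^1≡28, 28^2≡10, 28^4≡14, 28^8≡24, 28^16≡17, 28^32≡31, 28^64≡15, 28^128≡10, 28^256≡14, 28^512≡24, 28^1024≡17.
Since 1455 = 1 + 2 + 4 + 8 + 32 + 128 + 256 + 1024 in binary, 28^1455 ≡ 28·10·14·24·31·10·14·17 ≡ 32 (mod 43).

32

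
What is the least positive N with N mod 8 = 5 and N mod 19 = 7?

45

x ≡ 5 (mod 8) gives x ∈ {5, 13, 21, 29, 37, 45}.
The first of these with x mod 19 = 7 is 45.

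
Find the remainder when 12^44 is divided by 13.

1

Square-and-reduce mod 13: 12^1≡12, 12^2≡1, 12^4≡1, 12^8≡1, 12^16≡1, 12^32≡1.
Since 44 = 4 + 8 + 32 in binary, 12^44 ≡ 1·1·1 ≡ 1 (mod 13).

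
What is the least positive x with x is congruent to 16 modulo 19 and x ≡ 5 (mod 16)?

x ≡ 5 (mod 16) gives x ∈ {5, 21, 37, 53, 69, 85, 101, 117, …}.
The first of these with x mod 19 = 16 is 149.

149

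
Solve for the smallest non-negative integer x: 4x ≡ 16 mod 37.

4

4⁻¹ ≡ 28 (mod 37) because 4·28 = 112 = 3·37 + 1.
Multiplying both sides by 28: x ≡ 28·16 = 448 ≡ 4 (mod 37).
Check: 4·4 = 16 = 0·37 + 16.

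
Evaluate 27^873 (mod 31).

Successive squares of 27 mod 31: 27^1≡27, 27^2≡16, 27^4≡8, 27^8≡2, 27^16≡4, 27^32≡16, 27^64≡8, 27^128≡2, 27^256≡4, 27^512≡16.
Since 873 = 1 + 8 + 32 + 64 + 256 + 512 in binary, 27^873 ≡ 27·2·16·8·4·16 ≡ 29 (mod 31).

29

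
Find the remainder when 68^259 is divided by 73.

Square-and-reduce mod 73: 68^1≡68, 68^2≡25, 68^4≡41, 68^8≡2, 68^16≡4, 68^32≡16, 68^64≡37, 68^128≡55, 68^256≡32.
Since 259 = 1 + 2 + 256 in binary, 68^259 ≡ 68·25·32 ≡ 15 (mod 73).

15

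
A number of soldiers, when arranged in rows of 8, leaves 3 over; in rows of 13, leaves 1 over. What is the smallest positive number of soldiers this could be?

Since 13·5 ≡ 1 (mod 8), take x = 1 + 13·((3−1)·5 mod 8) = 1 + 13·2 = 27.
Check: 27 mod 8 = 3, 27 mod 13 = 1.

27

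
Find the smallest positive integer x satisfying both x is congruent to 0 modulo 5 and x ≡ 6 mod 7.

20

x ≡ 0 (mod 5) gives x ∈ {0, 5, 10, 15, 20}.
The first of these with x mod 7 = 6 is 20.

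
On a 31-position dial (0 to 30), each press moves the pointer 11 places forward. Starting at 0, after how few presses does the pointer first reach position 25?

22

The inverse of 11 mod 31 is 17 (since 11·17 = 187 ≡ 1).
Multiplying both sides by 17: x ≡ 17·25 = 425 ≡ 22 (mod 31).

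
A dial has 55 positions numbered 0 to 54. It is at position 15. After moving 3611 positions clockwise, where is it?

3611 mod 55 = 36 (since 65·55 = 3575).
(15 + 36) mod 55 = 51.

51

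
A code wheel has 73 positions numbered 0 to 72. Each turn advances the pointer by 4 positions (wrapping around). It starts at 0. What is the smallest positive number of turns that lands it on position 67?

35

4⁻¹ ≡ 55 (mod 73) because 4·55 = 220 = 3·73 + 1.
Multiplying both sides by 55: x ≡ 55·67 = 3685 ≡ 35 (mod 73).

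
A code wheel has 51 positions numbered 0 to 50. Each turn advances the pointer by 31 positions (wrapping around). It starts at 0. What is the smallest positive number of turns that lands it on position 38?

31⁻¹ ≡ 28 (mod 51) because 31·28 = 868 = 17·51 + 1.
Multiplying both sides by 28: x ≡ 28·38 = 1064 ≡ 44 (mod 51).
Check: 31·44 = 1364 = 26·51 + 38.

44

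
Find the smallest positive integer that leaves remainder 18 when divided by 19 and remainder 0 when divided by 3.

x ≡ 0 (mod 3) gives x ∈ {0, 3, 6, 9, 12, 15, 18}.
The first of these with x mod 19 = 18 is 18.

18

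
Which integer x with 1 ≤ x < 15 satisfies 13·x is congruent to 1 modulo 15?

15 = 1·13 + 2
13 = 6·2 + 1
2 = 2·1 + 0
Back-substituting gives 13·7 ≡ 1 (mod 15).

7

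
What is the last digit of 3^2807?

7

Powers of 3 mod 10 repeat with period 4: 3, 9, 7, 1.
2807 mod 4 = 3, so the last digit matches 3^3 = 7.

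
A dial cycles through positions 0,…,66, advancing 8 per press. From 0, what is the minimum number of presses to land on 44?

39

8⁻¹ ≡ 42 (mod 67) because 8·42 = 336 = 5·67 + 1.
Multiplying both sides by 42: x ≡ 42·44 = 1848 ≡ 39 (mod 67).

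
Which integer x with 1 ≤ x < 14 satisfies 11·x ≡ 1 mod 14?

11·9 = 99 = 7·14 + 1, so 11⁻¹ ≡ 9 (mod 14).

9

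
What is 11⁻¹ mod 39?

32

11·32 = 352 = 9·39 + 1, so 11⁻¹ ≡ 32 (mod 39).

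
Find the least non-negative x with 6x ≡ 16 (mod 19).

9

The inverse of 6 mod 19 is 16 (since 6·16 = 96 ≡ 1).
So x ≡ 16·16 = 256 ≡ 9 (mod 19).
Check: 6·9 = 54 = 2·19 + 16.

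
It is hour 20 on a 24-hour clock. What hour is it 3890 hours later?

3890 = 162·24 + 2, so 3890 mod 24 = 2.
(20 + 2) mod 24 = 22.

22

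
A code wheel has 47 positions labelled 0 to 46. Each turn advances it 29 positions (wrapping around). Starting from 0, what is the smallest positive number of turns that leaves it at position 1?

13

47 = 1·29 + 18
29 = 1·18 + 11
18 = 1·11 + 7
11 = 1·7 + 4
7 = 1·4 + 3
4 = 1·3 + 1
3 = 3·1 + 0
Back-substituting gives 29·13 ≡ 1 (mod 47).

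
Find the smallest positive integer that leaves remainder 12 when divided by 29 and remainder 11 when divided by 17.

Since 17·12 ≡ 1 (mod 29), take x = 11 + 17·((12−11)·12 mod 29) = 11 + 17·12 = 215.
Check: 215 mod 29 = 12, 215 mod 17 = 11.

215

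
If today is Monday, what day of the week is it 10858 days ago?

10858 = 1551·7 + 1, so 10858 mod 7 = 1.
Monday − 1 day → Sunday.

Sunday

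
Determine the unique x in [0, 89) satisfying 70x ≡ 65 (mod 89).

70⁻¹ ≡ 14 (mod 89) because 70·14 = 980 = 11·89 + 1.
So x ≡ 14·65 = 910 ≡ 20 (mod 89).
Check: 70·20 = 1400 = 15·89 + 65.

20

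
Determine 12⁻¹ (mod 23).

2

23 = 1·12 + 11
12 = 1·11 + 1
11 = 11·1 + 0
Back-substituting gives 12·2 ≡ 1 (mod 23).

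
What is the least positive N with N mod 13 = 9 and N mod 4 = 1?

x ≡ 1 (mod 4) gives x ∈ {1, 5, 9}.
The first of these with x mod 13 = 9 is 9.

9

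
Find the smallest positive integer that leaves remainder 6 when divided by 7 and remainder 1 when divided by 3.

Since 3·5 ≡ 1 (mod 7), take x = 1 + 3·((6−1)·5 mod 7) = 1 + 3·4 = 13.
Check: 13 mod 7 = 6, 13 mod 3 = 1.

13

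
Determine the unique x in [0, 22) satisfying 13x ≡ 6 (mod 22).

14

The inverse of 13 mod 22 is 17 (since 13·17 = 221 ≡ 1).
So x ≡ 17·6 = 102 ≡ 14 (mod 22).
Check: 13·14 = 182 = 8·22 + 6.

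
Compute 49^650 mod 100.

1

Successive squares of 49 mod 100: 49^1≡49, 49^2≡1, 49^4≡1, 49^8≡1, 49^16≡1, 49^32≡1, 49^64≡1, 49^128≡1, 49^256≡1, 49^512≡1.
650 = 2 + 8 + 128 + 512, so 49^650 ≡ 1·1·1·1 ≡ 1 (mod 100).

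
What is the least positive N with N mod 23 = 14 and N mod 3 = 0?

Since 3·8 ≡ 1 (mod 23), take x = 0 + 3·((14−0)·8 mod 23) = 0 + 3·20 = 60.
Check: 60 mod 23 = 14, 60 mod 3 = 0.

60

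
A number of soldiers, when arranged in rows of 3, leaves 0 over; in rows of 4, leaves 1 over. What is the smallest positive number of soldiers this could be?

9

x ≡ 0 (mod 3) gives x ∈ {0, 3, 6, 9}.
The first of these with x mod 4 = 1 is 9.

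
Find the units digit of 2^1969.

2

Last digits of 2^n: 2, 4, 8, 6 (period 4).
1969 mod 4 = 1, so the last digit matches 2^1 = 2.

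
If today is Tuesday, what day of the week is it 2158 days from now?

Thursday

Dividing 2158 by 7 gives quotient 308 and remainder 2.
Tuesday + 2 days → Thursday.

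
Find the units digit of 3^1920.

1

Powers of 3 mod 10 repeat with period 4: 3, 9, 7, 1.
1920 leaves remainder 0 on division by 4, so 3^1920 ends in 1.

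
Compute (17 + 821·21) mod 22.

10

821·21 = 17241.
17241 = 783·22 + 15, so 17241 mod 22 = 15.
(17 + 15) mod 22 = 10.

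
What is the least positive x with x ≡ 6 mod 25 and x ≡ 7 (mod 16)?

231

x ≡ 7 (mod 16) gives x ∈ {7, 23, 39, 55, 71, 87, 103, 119, …}.
The first of these with x mod 25 = 6 is 231.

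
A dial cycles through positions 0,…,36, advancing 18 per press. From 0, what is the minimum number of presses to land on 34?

18⁻¹ ≡ 35 (mod 37) because 18·35 = 630 = 17·37 + 1.
So x ≡ 35·34 = 1190 ≡ 6 (mod 37).
Check: 18·6 = 108 = 2·37 + 34.

6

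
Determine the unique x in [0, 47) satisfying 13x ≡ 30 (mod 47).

The inverse of 13 mod 47 is 29 (since 13·29 = 377 ≡ 1).
Multiplying both sides by 29: x ≡ 29·30 = 870 ≡ 24 (mod 47).
Check: 13·24 = 312 = 6·47 + 30.

24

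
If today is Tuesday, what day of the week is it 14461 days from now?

Monday

14461 mod 7 = 6 (since 2065·7 = 14455).
Tuesday + 6 days → Monday.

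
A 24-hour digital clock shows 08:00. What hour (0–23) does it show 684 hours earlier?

20

684 mod 24 = 12 (since 28·24 = 672).
(8 − 12) mod 24 = 20.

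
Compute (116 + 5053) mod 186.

5053 mod 186 = 31 (since 27·186 = 5022).
(116 + 31) mod 186 = 147.

147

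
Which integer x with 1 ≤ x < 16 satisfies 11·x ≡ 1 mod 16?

11·3 = 33 = 2·16 + 1, so 11⁻¹ ≡ 3 (mod 16).

3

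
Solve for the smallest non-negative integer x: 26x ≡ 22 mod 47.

37

26⁻¹ ≡ 38 (mod 47) because 26·38 = 988 = 21·47 + 1.
Multiplying both sides by 38: x ≡ 38·22 = 836 ≡ 37 (mod 47).
Check: 26·37 = 962 = 20·47 + 22.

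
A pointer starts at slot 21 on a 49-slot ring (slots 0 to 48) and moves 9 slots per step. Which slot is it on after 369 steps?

369·9 = 3321.
3321 mod 49 = 38 (since 67·49 = 3283).
(21 + 38) mod 49 = 10.

10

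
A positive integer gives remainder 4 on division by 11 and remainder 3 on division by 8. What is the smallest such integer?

59

Since 8·7 ≡ 1 (mod 11), take x = 3 + 8·((4−3)·7 mod 11) = 3 + 8·7 = 59.
Check: 59 mod 11 = 4, 59 mod 8 = 3.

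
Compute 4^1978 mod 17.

Successive squares of 4 mod 17: 4^1≡4, 4^2≡16, 4^4≡1, 4^8≡1, 4^16≡1, 4^32≡1, 4^64≡1, 4^128≡1, 4^256≡1, 4^512≡1, 4^1024≡1.
Since 1978 = 2 + 8 + 16 + 32 + 128 + 256 + 512 + 1024 in binary, 4^1978 ≡ 16·1·1·1·1·1·1·1 ≡ 16 (mod 17).

16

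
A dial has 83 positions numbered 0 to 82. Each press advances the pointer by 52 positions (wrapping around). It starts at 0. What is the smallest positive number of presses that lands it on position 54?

52⁻¹ ≡ 8 (mod 83) because 52·8 = 416 = 5·83 + 1.
Multiplying both sides by 8: x ≡ 8·54 = 432 ≡ 17 (mod 83).
Check: 52·17 = 884 = 10·83 + 54.

17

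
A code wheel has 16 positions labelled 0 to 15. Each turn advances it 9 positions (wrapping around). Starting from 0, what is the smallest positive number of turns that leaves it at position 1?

16 = 1·9 + 7
9 = 1·7 + 2
7 = 3·2 + 1
2 = 2·1 + 0
Back-substituting gives 9·9 ≡ 1 (mod 16).

9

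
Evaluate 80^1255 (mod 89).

9

By repeated squaring mod 89: 80^1≡80, 80^2≡81, 80^4≡64, 80^8≡2, 80^16≡4, 80^32≡16, 80^64≡78, 80^128≡32, 80^256≡45, 80^512≡67, 80^1024≡39.
1255 = 1 + 2 + 4 + 32 + 64 + 128 + 1024, so 80^1255 ≡ 80·81·64·16·78·32·39 ≡ 9 (mod 89).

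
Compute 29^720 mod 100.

1

Successive squares of 29 mod 100: 29^1≡29, 29^2≡41, 29^4≡81, 29^8≡61, 29^16≡21, 29^32≡41, 29^64≡81, 29^128≡61, 29^256≡21, 29^512≡41.
720 = 16 + 64 + 128 + 512, so 29^720 ≡ 21·81·61·41 ≡ 1 (mod 100).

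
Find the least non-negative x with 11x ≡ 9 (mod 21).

18

The inverse of 11 mod 21 is 2 (since 11·2 = 22 ≡ 1).
So x ≡ 2·9 = 18 ≡ 18 (mod 21).
Check: 11·18 = 198 = 9·21 + 9.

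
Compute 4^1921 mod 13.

4

Successive squares of 4 mod 13: 4^1≡4, 4^2≡3, 4^4≡9, 4^8≡3, 4^16≡9, 4^32≡3, 4^64≡9, 4^128≡3, 4^256≡9, 4^512≡3, 4^1024≡9.
Since 1921 = 1 + 128 + 256 + 512 + 1024 in binary, 4^1921 ≡ 4·3·9·3·9 ≡ 4 (mod 13).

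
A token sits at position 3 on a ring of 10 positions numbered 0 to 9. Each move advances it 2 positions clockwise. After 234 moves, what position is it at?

1

234·2 = 468.
468 − 46·10 = 8, so 468 ≡ 8 (mod 10).
(3 + 8) mod 10 = 1.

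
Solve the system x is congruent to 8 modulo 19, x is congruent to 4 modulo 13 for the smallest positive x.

x ≡ 4 (mod 13) gives x ∈ {4, 17, 30, 43, 56, 69, 82, 95, …}.
The first of these with x mod 19 = 8 is 160.

160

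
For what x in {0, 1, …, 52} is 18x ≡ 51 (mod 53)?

The inverse of 18 mod 53 is 3 (since 18·3 = 54 ≡ 1).
So x ≡ 3·51 = 153 ≡ 47 (mod 53).

47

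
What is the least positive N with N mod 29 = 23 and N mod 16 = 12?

284

x ≡ 12 (mod 16) gives x ∈ {12, 28, 44, 60, 76, 92, 108, 124, …}.
The first of these with x mod 29 = 23 is 284.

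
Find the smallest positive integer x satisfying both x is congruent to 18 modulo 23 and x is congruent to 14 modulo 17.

133

x ≡ 14 (mod 17) gives x ∈ {14, 31, 48, 65, 82, 99, 116, 133}.
The first of these with x mod 23 = 18 is 133.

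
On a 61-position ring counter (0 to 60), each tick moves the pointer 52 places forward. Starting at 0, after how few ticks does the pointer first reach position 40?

43

52⁻¹ ≡ 27 (mod 61) because 52·27 = 1404 = 23·61 + 1.
So x ≡ 27·40 = 1080 ≡ 43 (mod 61).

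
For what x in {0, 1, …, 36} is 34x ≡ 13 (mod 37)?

34⁻¹ ≡ 12 (mod 37) because 34·12 = 408 = 11·37 + 1.
So x ≡ 12·13 = 156 ≡ 8 (mod 37).
Check: 34·8 = 272 = 7·37 + 13.

8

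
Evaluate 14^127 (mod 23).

20

Successive squares of 14 mod 23: 14^1≡14, 14^2≡12, 14^4≡6, 14^8≡13, 14^16≡8, 14^32≡18, 14^64≡2.
Since 127 = 1 + 2 + 4 + 8 + 16 + 32 + 64 in binary, 14^127 ≡ 14·12·6·13·8·18·2 ≡ 20 (mod 23).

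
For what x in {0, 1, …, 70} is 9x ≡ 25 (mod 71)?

58

The inverse of 9 mod 71 is 8 (since 9·8 = 72 ≡ 1).
So x ≡ 8·25 = 200 ≡ 58 (mod 71).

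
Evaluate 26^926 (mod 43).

31

By repeated squaring mod 43: 26^1≡26, 26^2≡31, 26^4≡15, 26^8≡10, 26^16≡14, 26^32≡24, 26^64≡17, 26^128≡31, 26^256≡15, 26^512≡10.
926 = 2 + 4 + 8 + 16 + 128 + 256 + 512, so 26^926 ≡ 31·15·10·14·31·15·10 ≡ 31 (mod 43).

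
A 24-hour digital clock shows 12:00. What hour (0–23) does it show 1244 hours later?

8

Dividing 1244 by 24 gives quotient 51 and remainder 20.
(12 + 20) mod 24 = 8.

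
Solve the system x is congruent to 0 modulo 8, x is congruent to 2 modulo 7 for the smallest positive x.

x ≡ 2 (mod 7) gives x ∈ {2, 9, 16}.
The first of these with x mod 8 = 0 is 16.

16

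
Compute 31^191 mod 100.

31

Successive squares of 31 mod 100: 31^1≡31, 31^2≡61, 31^4≡21, 31^8≡41, 31^16≡81, 31^32≡61, 31^64≡21, 31^128≡41.
Since 191 = 1 + 2 + 4 + 8 + 16 + 32 + 128 in binary, 31^191 ≡ 31·61·21·41·81·61·41 ≡ 31 (mod 100).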